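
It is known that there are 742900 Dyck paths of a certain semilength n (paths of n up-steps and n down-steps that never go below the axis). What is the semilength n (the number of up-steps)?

Dyck paths of semilength n are counted by C_n; 742900 = C_13.

13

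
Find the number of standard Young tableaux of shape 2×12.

Standard Young tableaux of shape 2×n are counted by C_n; here n = 12.
C_12 = C(24,12)/13 = 2704156/13 = 208012.

208012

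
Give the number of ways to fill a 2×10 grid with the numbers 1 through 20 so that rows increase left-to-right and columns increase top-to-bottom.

By the hook-length formula (or a Dyck-path bijection), SYT of shape 2×10 number C_10.
C_10 = C(20,10)/11 = 184756/11 = 16796.

16796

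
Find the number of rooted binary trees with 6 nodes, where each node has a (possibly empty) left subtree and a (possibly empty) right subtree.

132

There are C_n binary search tree shapes on n keys; with n = 6 that is C_6.
C_6 = 132.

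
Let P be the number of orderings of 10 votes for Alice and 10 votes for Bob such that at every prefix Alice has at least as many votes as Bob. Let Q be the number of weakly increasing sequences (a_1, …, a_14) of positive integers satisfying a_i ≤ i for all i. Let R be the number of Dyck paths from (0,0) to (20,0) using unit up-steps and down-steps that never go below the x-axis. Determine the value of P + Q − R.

Ballot sequences with n votes each where one side never trails are Dyck words, counted by C_n; here n = 10. So P = C_10 = 16796.
Such sub-staircase sequences of length n are counted by C_n; here n = 14. So Q = C_14 = 2674440.
Paths of 10 up- and 10 down-steps that never dip below the axis are Dyck paths; their count is C_10. So R = C_10 = 16796.
P + Q − R = 16796 + 2674440 − 16796 = 2674440.

2674440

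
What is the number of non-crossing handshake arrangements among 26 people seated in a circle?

742900

With 26 = 2·13 people, non-crossing handshake pairings are non-crossing perfect matchings on a circle, counted by C_13.
C_13 = C(26,13)/14 = 10400600/14 = 742900.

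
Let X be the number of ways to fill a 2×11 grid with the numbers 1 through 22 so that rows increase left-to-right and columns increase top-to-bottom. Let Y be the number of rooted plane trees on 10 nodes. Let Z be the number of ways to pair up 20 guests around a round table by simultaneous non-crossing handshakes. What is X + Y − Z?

Standard Young tableaux of shape 2×n are counted by C_n; here n = 11. So X = C_11 = 58786.
Rooted ordered (plane) trees on m nodes have m−1 edges and are counted by C_{m−1}; m = 10 gives C_9. So Y = C_9 = 4862.
Non-crossing handshake pairings of 2n people are counted by C_n; 20 people gives n = 10. So Z = C_10 = 16796.
X + Y − Z = 58786 + 4862 − 16796 = 46852.

46852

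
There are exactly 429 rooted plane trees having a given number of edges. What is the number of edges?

Rooted ordered trees with n edges are counted by C_n, and C_7 = 429.

7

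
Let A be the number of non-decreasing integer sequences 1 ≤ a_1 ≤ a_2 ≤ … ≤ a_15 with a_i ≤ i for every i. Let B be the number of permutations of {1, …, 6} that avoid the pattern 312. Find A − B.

9694713

Such sub-staircase sequences of length n are counted by C_n; here n = 15. So A = C_15 = 9694845.
Permutations of [n] avoiding any single length-3 pattern are counted by C_n; here n = 6. So B = C_6 = 132.
A − B = 9694845 − 132 = 9694713.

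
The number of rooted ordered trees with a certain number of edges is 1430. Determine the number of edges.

Rooted ordered trees with n edges are counted by C_n; 1430 = C_8.

8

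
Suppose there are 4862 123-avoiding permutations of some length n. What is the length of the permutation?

Permutations of [n] avoiding a fixed length-3 pattern are counted by C_n. The Catalan number equal to 4862 is C_9.

9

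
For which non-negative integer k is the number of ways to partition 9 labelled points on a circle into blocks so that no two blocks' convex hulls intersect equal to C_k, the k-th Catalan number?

Non-crossing partitions of an n-element set are counted by C_n; here n = 9.

9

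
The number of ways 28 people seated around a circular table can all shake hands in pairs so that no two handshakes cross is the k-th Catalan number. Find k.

14

With 28 = 2·14 people, non-crossing handshake pairings are non-crossing perfect matchings on a circle, counted by C_14.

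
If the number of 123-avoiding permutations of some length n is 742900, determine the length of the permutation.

13

Permutations of [n] avoiding a fixed length-3 pattern are counted by C_n, and C_13 = 742900.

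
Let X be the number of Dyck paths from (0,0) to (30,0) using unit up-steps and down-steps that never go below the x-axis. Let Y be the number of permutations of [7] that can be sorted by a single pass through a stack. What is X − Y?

9694416

Paths of 15 up- and 15 down-steps that never dip below the axis are Dyck paths; their count is C_15. So X = C_15 = 9694845.
By Knuth's characterisation, the stack-sortable permutations of length 7 are the 231-avoiders, numbering C_7. So Y = C_7 = 429.
X − Y = 9694845 − 429 = 9694416.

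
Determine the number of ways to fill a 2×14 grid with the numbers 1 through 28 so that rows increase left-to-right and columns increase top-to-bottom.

By the hook-length formula (or a Dyck-path bijection), SYT of shape 2×14 number C_14.
C_14 = C(28,14)/15 = 40116600/15 = 2674440.

2674440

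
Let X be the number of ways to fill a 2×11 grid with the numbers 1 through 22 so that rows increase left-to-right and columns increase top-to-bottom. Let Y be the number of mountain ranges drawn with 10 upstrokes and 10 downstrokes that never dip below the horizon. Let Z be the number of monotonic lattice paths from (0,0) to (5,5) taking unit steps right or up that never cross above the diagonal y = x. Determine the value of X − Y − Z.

Standard Young tableaux of shape 2×n are counted by C_n; here n = 11. So X = C_11 = 58786.
A Dyck path with 10 up-steps and 10 down-steps has semilength 10, so there are C_10 of them. So Y = C_10 = 16796.
Sub-diagonal monotone paths from (0,0) to (5,5) biject with Dyck paths of semilength 5, giving C_5. So Z = C_5 = 42.
X − Y − Z = 58786 − 16796 − 42 = 41948.

41948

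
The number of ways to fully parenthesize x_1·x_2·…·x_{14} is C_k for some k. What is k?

13

Bracketing 14 factors into binary products is counted by C_{14−1} = C_13.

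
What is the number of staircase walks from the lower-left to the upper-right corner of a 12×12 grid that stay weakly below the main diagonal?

Sub-diagonal monotone paths from (0,0) to (12,12) biject with Dyck paths of semilength 12, giving C_12.
C_12 = C(24,12)/13 = 2704156/13 = 208012.

208012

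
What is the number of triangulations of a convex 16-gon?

2674440

The number of triangulations of a 16-gon is the Catalan number C_14 (index = sides − 2).
C_14 = C(28,14)/15 = 40116600/15 = 2674440.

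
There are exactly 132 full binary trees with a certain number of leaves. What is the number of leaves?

Full binary trees with L leaves are counted by C_{L−1}. The Catalan number equal to 132 is C_6.
So the index is 6, and the number of leaves is 6 + 1 = 7.

7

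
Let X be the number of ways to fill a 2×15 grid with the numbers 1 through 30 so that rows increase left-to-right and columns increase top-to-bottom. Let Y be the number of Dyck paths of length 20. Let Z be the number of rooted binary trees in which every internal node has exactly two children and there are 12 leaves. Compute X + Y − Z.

9652855

By the hook-length formula (or a Dyck-path bijection), SYT of shape 2×15 number C_15. So X = C_15 = 9694845.
Paths of 10 up- and 10 down-steps that never dip below the axis are Dyck paths; their count is C_10. So Y = C_10 = 16796.
Full binary trees with 12 leaves have 12−1 = 11 internal nodes, so there are C_11 of them. So Z = C_11 = 58786.
X + Y − Z = 9694845 + 16796 − 58786 = 9652855.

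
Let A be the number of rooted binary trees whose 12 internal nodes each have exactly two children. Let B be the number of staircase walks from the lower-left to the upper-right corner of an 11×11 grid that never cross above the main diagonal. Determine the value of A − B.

Full binary trees with n internal nodes are counted by C_n; here n = 12. So A = C_12 = 208012.
Monotone paths in an n×n grid that stay weakly below the diagonal are counted by C_n; here n = 11. So B = C_11 = 58786.
A − B = 208012 − 58786 = 149226.

149226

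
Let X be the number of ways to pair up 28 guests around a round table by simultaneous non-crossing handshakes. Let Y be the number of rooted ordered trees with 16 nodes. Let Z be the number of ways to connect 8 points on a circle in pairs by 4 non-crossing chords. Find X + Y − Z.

12369271

With 28 = 2·14 people, non-crossing handshake pairings are non-crossing perfect matchings on a circle, counted by C_14. So X = C_14 = 2674440.
A rooted plane tree on 16 nodes has 15 edges, and such trees are counted by C_15. So Y = C_15 = 9694845.
Pairing 8 circle points by 4 non-crossing chords gives C_4 matchings. So Z = C_4 = 14.
X + Y − Z = 2674440 + 9694845 − 14 = 12369271.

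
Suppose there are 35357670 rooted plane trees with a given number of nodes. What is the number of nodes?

17

Rooted ordered trees on m nodes are counted by C_{m−1}. The Catalan number equal to 35357670 is C_16.
So the index is 16, and the number of nodes is 16 + 1 = 17.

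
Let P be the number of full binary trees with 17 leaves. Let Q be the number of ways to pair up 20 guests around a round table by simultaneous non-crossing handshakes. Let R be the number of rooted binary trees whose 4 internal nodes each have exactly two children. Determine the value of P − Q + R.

A full binary tree with L leaves has L−1 internal nodes and is counted by C_{L−1}; L = 17 gives C_16. So P = C_16 = 35357670.
With 20 = 2·10 people, non-crossing handshake pairings are non-crossing perfect matchings on a circle, counted by C_10. So Q = C_10 = 16796.
Full binary trees with n internal nodes are counted by C_n; here n = 4. So R = C_4 = 14.
P − Q + R = 35357670 − 16796 + 14 = 35340888.

35340888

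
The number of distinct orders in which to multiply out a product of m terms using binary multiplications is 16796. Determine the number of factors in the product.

Parenthesizations of m factors are counted by C_{m−1}. The Catalan number equal to 16796 is C_10.
So the index is 10, and the number of factors is 10 + 1 = 11.

11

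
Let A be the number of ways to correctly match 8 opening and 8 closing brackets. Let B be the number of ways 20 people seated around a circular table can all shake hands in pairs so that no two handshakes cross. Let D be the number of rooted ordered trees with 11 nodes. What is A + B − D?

1430

A balanced arrangement of 8 bracket pairs is a Dyck word of semilength 8, so the count is C_8. So A = C_8 = 1430.
With 20 = 2·10 people, non-crossing handshake pairings are non-crossing perfect matchings on a circle, counted by C_10. So B = C_10 = 16796.
A rooted plane tree on 11 nodes has 10 edges, and such trees are counted by C_10. So D = C_10 = 16796.
A + B − D = 1430 + 16796 − 16796 = 1430.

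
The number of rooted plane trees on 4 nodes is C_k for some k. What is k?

3

Rooted ordered (plane) trees on m nodes have m−1 edges and are counted by C_{m−1}; m = 4 gives C_3.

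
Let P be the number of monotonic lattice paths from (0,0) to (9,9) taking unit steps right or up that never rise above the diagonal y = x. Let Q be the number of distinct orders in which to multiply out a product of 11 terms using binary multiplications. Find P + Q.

Monotone paths in an n×n grid that stay weakly below the diagonal are counted by C_n; here n = 9. So P = C_9 = 4862.
Ways to associate a product of 11 factors correspond to binary trees on 11 leaves, so the count is C_10. So Q = C_10 = 16796.
P + Q = 4862 + 16796 = 21658.

21658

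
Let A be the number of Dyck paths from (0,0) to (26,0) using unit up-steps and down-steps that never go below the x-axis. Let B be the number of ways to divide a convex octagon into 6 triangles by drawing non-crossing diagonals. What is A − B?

742768

A Dyck path with 13 up-steps and 13 down-steps has semilength 13, so there are C_13 of them. So A = C_13 = 742900.
The number of triangulations of an 8-gon is the Catalan number C_6 (index = sides − 2). So B = C_6 = 132.
A − B = 742900 − 132 = 742768.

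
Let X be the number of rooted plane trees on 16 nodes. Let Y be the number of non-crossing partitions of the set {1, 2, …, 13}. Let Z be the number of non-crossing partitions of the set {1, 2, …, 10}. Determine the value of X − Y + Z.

8968741

A rooted plane tree on 16 nodes has 15 edges, and such trees are counted by C_15. So X = C_15 = 9694845.
Non-crossing partitions of an n-element set are counted by C_n; here n = 13. So Y = C_13 = 742900.
Non-crossing partitions of an n-element set are counted by C_n; here n = 10. So Z = C_10 = 16796.
X − Y + Z = 9694845 − 742900 + 16796 = 8968741.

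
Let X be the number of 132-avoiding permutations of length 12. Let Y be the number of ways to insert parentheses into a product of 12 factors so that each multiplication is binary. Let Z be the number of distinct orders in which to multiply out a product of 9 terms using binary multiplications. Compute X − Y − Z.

For any fixed pattern of length 3, the pattern-avoiding permutations of [12] number C_12. So X = C_12 = 208012.
Parenthesizations of m factors correspond to full binary trees with m leaves, counted by C_{m−1}; m = 12 gives C_11. So Y = C_11 = 58786.
Bracketing 9 factors into binary products is counted by C_{9−1} = C_8. So Z = C_8 = 1430.
X − Y − Z = 208012 − 58786 − 1430 = 147796.

147796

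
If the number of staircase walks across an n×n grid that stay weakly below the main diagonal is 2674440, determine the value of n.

14

Such diagonal-avoiding paths in an n×n grid are counted by C_n; 2674440 = C_14.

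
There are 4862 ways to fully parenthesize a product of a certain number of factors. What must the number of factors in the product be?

Parenthesizations of m factors are counted by C_{m−1}. The Catalan number equal to 4862 is C_9.
So the index is 9, and the number of factors is 9 + 1 = 10.

10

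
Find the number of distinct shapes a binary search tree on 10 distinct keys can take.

16796

Rooted binary trees with 10 nodes (each child slot possibly empty) number C_10.
C_10 = C_9 · 2(2·9+1)/(9+2) = 4862 · 38/11 = 16796.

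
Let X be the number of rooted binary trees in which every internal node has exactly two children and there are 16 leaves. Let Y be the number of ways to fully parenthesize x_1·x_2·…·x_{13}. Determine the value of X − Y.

Full binary trees with 16 leaves have 16−1 = 15 internal nodes, so there are C_15 of them. So X = C_15 = 9694845.
Bracketing 13 factors into binary products is counted by C_{13−1} = C_12. So Y = C_12 = 208012.
X − Y = 9694845 − 208012 = 9486833.

9486833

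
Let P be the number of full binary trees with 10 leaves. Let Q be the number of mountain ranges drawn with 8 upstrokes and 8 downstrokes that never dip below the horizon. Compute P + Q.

6292

Full binary trees with 10 leaves have 10−1 = 9 internal nodes, so there are C_9 of them. So P = C_9 = 4862.
Paths of 8 up- and 8 down-steps that never dip below the axis are Dyck paths; their count is C_8. So Q = C_8 = 1430.
P + Q = 4862 + 1430 = 6292.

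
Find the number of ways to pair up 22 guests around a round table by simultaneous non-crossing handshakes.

With 22 = 2·11 people, non-crossing handshake pairings are non-crossing perfect matchings on a circle, counted by C_11.
C_11 = 58786.

58786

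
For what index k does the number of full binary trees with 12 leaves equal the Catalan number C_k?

11

Full binary trees with 12 leaves have 12−1 = 11 internal nodes, so there are C_11 of them.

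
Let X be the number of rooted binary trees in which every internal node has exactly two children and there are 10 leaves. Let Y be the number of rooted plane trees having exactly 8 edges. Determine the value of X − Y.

3432

A full binary tree with L leaves has L−1 internal nodes and is counted by C_{L−1}; L = 10 gives C_9. So X = C_9 = 4862.
A rooted plane tree with 8 edges has 9 nodes, and the count is C_8. So Y = C_8 = 1430.
X − Y = 4862 − 1430 = 3432.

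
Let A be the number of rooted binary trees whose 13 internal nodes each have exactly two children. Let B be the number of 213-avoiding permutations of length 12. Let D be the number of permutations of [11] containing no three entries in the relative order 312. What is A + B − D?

892126

The number of full binary trees on 13 internal nodes is the Catalan number C_13. So A = C_13 = 742900.
For any fixed pattern of length 3, the pattern-avoiding permutations of [12] number C_12. So B = C_12 = 208012.
For any fixed pattern of length 3, the pattern-avoiding permutations of [11] number C_11. So D = C_11 = 58786.
A + B − D = 742900 + 208012 − 58786 = 892126.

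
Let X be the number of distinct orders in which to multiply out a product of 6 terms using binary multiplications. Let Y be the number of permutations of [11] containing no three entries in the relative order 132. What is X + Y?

Bracketing 6 factors into binary products is counted by C_{6−1} = C_5. So X = C_5 = 42.
Permutations of [n] avoiding any single length-3 pattern are counted by C_n; here n = 11. So Y = C_11 = 58786.
X + Y = 42 + 58786 = 58828.

58828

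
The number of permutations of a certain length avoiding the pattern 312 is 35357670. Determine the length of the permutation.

16

Permutations of [n] avoiding a fixed length-3 pattern are counted by C_n, and C_16 = 35357670.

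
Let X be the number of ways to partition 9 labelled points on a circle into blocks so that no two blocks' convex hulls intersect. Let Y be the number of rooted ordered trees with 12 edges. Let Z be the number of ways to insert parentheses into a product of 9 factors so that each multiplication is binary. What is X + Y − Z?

211444

Non-crossing partitions of an n-element set are counted by C_n; here n = 9. So X = C_9 = 4862.
A rooted plane tree with 12 edges has 13 nodes, and the count is C_12. So Y = C_12 = 208012.
Ways to associate a product of 9 factors correspond to binary trees on 9 leaves, so the count is C_8. So Z = C_8 = 1430.
X + Y − Z = 4862 + 208012 − 1430 = 211444.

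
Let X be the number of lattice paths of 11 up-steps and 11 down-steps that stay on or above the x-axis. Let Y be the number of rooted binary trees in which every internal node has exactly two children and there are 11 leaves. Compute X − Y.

41990

A Dyck path with 11 up-steps and 11 down-steps has semilength 11, so there are C_11 of them. So X = C_11 = 58786.
A full binary tree with L leaves has L−1 internal nodes and is counted by C_{L−1}; L = 11 gives C_10. So Y = C_10 = 16796.
X − Y = 58786 − 16796 = 41990.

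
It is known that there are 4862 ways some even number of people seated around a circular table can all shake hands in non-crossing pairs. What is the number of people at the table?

18

Non-crossing handshake pairings of 2n people are counted by C_n; 4862 = C_9.
So n = 9, and there are 2n = 18 people.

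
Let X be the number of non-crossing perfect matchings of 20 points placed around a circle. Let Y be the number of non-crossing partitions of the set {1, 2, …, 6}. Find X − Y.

16664

Non-crossing perfect matchings of 2n points on a circle are counted by C_n; with 20 points, n = 10. So X = C_10 = 16796.
The non-crossing partitions of [6] form a lattice of size C_6. So Y = C_6 = 132.
X − Y = 16796 − 132 = 16664.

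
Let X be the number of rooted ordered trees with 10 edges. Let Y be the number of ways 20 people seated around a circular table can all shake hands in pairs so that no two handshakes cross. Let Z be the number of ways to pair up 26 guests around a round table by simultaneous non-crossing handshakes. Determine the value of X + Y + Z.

Rooted ordered trees with n edges are counted by C_n; here n = 10. So X = C_10 = 16796.
With 20 = 2·10 people, non-crossing handshake pairings are non-crossing perfect matchings on a circle, counted by C_10. So Y = C_10 = 16796.
With 26 = 2·13 people, non-crossing handshake pairings are non-crossing perfect matchings on a circle, counted by C_13. So Z = C_13 = 742900.
X + Y + Z = 16796 + 16796 + 742900 = 776492.

776492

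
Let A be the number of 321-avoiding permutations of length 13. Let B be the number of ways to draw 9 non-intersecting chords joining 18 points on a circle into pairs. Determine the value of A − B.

738038

Permutations of [n] avoiding any single length-3 pattern are counted by C_n; here n = 13. So A = C_13 = 742900.
Non-crossing perfect matchings of 2n points on a circle are counted by C_n; with 18 points, n = 9. So B = C_9 = 4862.
A − B = 742900 − 4862 = 738038.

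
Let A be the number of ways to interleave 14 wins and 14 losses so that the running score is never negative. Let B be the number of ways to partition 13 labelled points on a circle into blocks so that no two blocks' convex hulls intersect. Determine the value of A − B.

Reading a vote for the leader as '(' and for the other as ')' turns such a sequence into a balanced string of 14 pairs, so the count is C_14. So A = C_14 = 2674440.
The non-crossing partitions of [13] form a lattice of size C_13. So B = C_13 = 742900.
A − B = 2674440 − 742900 = 1931540.

1931540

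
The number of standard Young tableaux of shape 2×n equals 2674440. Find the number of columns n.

14

Standard Young tableaux of shape 2×n are counted by C_n. The Catalan number equal to 2674440 is C_14.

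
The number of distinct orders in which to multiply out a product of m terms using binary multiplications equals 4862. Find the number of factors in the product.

10

Parenthesizations of m factors are counted by C_{m−1}. Since C_9 = 4862, the index is 9.
So the index is 9, and the number of factors is 9 + 1 = 10.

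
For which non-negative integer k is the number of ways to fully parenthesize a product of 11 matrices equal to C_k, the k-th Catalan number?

Ways to associate a product of 11 factors correspond to binary trees on 11 leaves, so the count is C_10.

10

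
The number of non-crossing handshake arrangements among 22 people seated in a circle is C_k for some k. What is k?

11

With 22 = 2·11 people, non-crossing handshake pairings are non-crossing perfect matchings on a circle, counted by C_11.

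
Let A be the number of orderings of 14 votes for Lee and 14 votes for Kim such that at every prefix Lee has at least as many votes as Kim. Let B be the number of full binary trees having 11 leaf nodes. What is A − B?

2657644

Reading a vote for the leader as '(' and for the other as ')' turns such a sequence into a balanced string of 14 pairs, so the count is C_14. So A = C_14 = 2674440.
A full binary tree with L leaves has L−1 internal nodes and is counted by C_{L−1}; L = 11 gives C_10. So B = C_10 = 16796.
A − B = 2674440 − 16796 = 2657644.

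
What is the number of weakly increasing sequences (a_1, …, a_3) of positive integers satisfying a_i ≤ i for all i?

Weakly increasing sequences with a_i ≤ i biject with Dyck paths of semilength 3, so there are C_3.
C_3 = C(6,3)/4 = 20/4 = 5.

5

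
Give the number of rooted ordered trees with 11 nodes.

16796

Rooted ordered (plane) trees on m nodes have m−1 edges and are counted by C_{m−1}; m = 11 gives C_10.
C_10 = 16796.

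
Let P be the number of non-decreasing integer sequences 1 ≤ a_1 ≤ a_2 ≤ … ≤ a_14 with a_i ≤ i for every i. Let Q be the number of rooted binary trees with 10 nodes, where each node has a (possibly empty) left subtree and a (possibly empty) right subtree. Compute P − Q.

Such sub-staircase sequences of length n are counted by C_n; here n = 14. So P = C_14 = 2674440.
Binary trees (left/right distinguished) on n nodes are counted by C_n; here n = 10. So Q = C_10 = 16796.
P − Q = 2674440 − 16796 = 2657644.

2657644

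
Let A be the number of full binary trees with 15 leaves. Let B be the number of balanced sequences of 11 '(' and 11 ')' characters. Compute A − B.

2615654

A full binary tree with L leaves has L−1 internal nodes and is counted by C_{L−1}; L = 15 gives C_14. So A = C_14 = 2674440.
A balanced arrangement of 11 bracket pairs is a Dyck word of semilength 11, so the count is C_11. So B = C_11 = 58786.
A − B = 2674440 − 58786 = 2615654.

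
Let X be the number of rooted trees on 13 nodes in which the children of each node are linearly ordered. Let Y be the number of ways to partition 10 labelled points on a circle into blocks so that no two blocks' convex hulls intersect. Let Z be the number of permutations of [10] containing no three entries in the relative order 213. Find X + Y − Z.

208012

Rooted ordered (plane) trees on m nodes have m−1 edges and are counted by C_{m−1}; m = 13 gives C_12. So X = C_12 = 208012.
The non-crossing partitions of [10] form a lattice of size C_10. So Y = C_10 = 16796.
Permutations of [n] avoiding any single length-3 pattern are counted by C_n; here n = 10. So Z = C_10 = 16796.
X + Y − Z = 208012 + 16796 − 16796 = 208012.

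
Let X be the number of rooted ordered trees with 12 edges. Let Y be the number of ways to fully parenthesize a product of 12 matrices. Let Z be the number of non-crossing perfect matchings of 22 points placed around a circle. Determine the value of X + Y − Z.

208012

A rooted plane tree with 12 edges has 13 nodes, and the count is C_12. So X = C_12 = 208012.
Parenthesizations of m factors correspond to full binary trees with m leaves, counted by C_{m−1}; m = 12 gives C_11. So Y = C_11 = 58786.
Pairing 22 circle points by 11 non-crossing chords gives C_11 matchings. So Z = C_11 = 58786.
X + Y − Z = 208012 + 58786 − 58786 = 208012.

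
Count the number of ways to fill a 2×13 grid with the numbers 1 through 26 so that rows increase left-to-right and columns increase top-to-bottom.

Standard Young tableaux of shape 2×n are counted by C_n; here n = 13.
C_13 = 742900.

742900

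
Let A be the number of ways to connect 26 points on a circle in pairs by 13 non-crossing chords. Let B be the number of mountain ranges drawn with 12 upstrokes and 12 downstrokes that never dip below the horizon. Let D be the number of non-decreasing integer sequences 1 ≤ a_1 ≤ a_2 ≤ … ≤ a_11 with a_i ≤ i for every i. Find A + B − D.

Non-crossing perfect matchings of 2n points on a circle are counted by C_n; with 26 points, n = 13. So A = C_13 = 742900.
Paths of 12 up- and 12 down-steps that never dip below the axis are Dyck paths; their count is C_12. So B = C_12 = 208012.
Such sub-staircase sequences of length n are counted by C_n; here n = 11. So D = C_11 = 58786.
A + B − D = 742900 + 208012 − 58786 = 892126.

892126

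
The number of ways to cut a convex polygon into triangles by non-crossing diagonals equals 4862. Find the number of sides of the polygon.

11

Triangulations of a convex m-gon are counted by C_{m−2}. The Catalan number equal to 4862 is C_9.
So m − 2 = 9, giving m = 11 sides.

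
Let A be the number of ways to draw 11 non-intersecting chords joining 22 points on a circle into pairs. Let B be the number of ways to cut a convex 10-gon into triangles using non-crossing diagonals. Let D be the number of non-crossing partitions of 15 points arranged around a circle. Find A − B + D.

Non-crossing perfect matchings of 2n points on a circle are counted by C_n; with 22 points, n = 11. So A = C_11 = 58786.
Triangulations of a convex m-gon are counted by C_{m−2}; with m = 10 this is C_8. So B = C_8 = 1430.
Non-crossing partitions of an n-element set are counted by C_n; here n = 15. So D = C_15 = 9694845.
A − B + D = 58786 − 1430 + 9694845 = 9752201.

9752201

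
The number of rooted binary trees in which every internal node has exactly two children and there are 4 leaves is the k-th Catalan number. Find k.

3

A full binary tree with L leaves has L−1 internal nodes and is counted by C_{L−1}; L = 4 gives C_3.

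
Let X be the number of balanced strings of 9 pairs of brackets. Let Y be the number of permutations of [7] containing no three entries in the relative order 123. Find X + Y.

5291

With 9 pairs the number of balanced bracket strings is the Catalan number C_9. So X = C_9 = 4862.
Permutations of [n] avoiding any single length-3 pattern are counted by C_n; here n = 7. So Y = C_7 = 429.
X + Y = 4862 + 429 = 5291.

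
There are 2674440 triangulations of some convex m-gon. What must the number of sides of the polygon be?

Triangulations of a convex m-gon are counted by C_{m−2}. The Catalan number equal to 2674440 is C_14.
So m − 2 = 14, giving m = 16 sides.

16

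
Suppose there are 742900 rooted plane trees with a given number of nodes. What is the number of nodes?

14

Rooted ordered trees on m nodes are counted by C_{m−1}. Since C_13 = 742900, the index is 13.
So the index is 13, and the number of nodes is 13 + 1 = 14.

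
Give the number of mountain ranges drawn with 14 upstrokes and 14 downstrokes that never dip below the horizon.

Dyck paths of semilength n (length 2n) are counted by C_n; here n = 14.
C_14 = C_13 · 2(2·13+1)/(13+2) = 742900 · 54/15 = 2674440.

2674440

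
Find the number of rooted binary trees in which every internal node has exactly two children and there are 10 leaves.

Full binary trees with 10 leaves have 10−1 = 9 internal nodes, so there are C_9 of them.
C_9 = C(18,9)/10 = 48620/10 = 4862.

4862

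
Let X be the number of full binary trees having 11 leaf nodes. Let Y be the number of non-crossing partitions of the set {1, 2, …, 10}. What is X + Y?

Full binary trees with 11 leaves have 11−1 = 10 internal nodes, so there are C_10 of them. So X = C_10 = 16796.
Non-crossing partitions of an n-element set are counted by C_n; here n = 10. So Y = C_10 = 16796.
X + Y = 16796 + 16796 = 33592.

33592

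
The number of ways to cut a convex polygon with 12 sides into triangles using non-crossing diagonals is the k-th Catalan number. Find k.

A convex 12-gon is triangulated into 10 triangles, and the number of such triangulations is the Catalan number C_{12−2} = C_10.

10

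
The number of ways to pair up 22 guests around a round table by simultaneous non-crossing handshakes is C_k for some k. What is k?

11

With 22 = 2·11 people, non-crossing handshake pairings are non-crossing perfect matchings on a circle, counted by C_11.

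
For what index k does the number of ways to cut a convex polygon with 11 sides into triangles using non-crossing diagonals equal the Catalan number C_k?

A convex 11-gon is triangulated into 9 triangles, and the number of such triangulations is the Catalan number C_{11−2} = C_9.

9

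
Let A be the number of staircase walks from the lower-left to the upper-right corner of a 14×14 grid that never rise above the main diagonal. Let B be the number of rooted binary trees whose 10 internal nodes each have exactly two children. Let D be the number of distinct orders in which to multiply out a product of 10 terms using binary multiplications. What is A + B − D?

Sub-diagonal monotone paths from (0,0) to (14,14) biject with Dyck paths of semilength 14, giving C_14. So A = C_14 = 2674440.
Full binary trees with n internal nodes are counted by C_n; here n = 10. So B = C_10 = 16796.
Bracketing 10 factors into binary products is counted by C_{10−1} = C_9. So D = C_9 = 4862.
A + B − D = 2674440 + 16796 − 4862 = 2686374.

2686374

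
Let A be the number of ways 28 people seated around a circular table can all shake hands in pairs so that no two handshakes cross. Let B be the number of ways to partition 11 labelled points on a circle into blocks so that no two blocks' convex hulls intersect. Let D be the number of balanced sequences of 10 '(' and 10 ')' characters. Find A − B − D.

2598858

With 28 = 2·14 people, non-crossing handshake pairings are non-crossing perfect matchings on a circle, counted by C_14. So A = C_14 = 2674440.
The non-crossing partitions of [11] form a lattice of size C_11. So B = C_11 = 58786.
Balanced strings of n pairs of brackets are counted by C_n; here n = 10. So D = C_10 = 16796.
A − B − D = 2674440 − 58786 − 16796 = 2598858.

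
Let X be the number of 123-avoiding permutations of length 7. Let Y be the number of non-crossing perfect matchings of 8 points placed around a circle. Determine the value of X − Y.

Permutations of [n] avoiding any single length-3 pattern are counted by C_n; here n = 7. So X = C_7 = 429.
Pairing 8 circle points by 4 non-crossing chords gives C_4 matchings. So Y = C_4 = 14.
X − Y = 429 − 14 = 415.

415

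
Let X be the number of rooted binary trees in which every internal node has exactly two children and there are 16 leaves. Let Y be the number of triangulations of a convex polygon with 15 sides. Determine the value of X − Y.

A full binary tree with L leaves has L−1 internal nodes and is counted by C_{L−1}; L = 16 gives C_15. So X = C_15 = 9694845.
The number of triangulations of a 15-gon is the Catalan number C_13 (index = sides − 2). So Y = C_13 = 742900.
X − Y = 9694845 − 742900 = 8951945.

8951945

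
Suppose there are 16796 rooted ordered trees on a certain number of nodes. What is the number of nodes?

11

Rooted ordered trees on m nodes are counted by C_{m−1}. The Catalan number equal to 16796 is C_10.
So the index is 10, and the number of nodes is 10 + 1 = 11.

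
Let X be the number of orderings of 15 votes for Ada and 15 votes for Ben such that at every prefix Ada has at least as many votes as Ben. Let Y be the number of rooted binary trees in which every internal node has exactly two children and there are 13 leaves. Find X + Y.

9902857

Ballot sequences with n votes each where one side never trails are Dyck words, counted by C_n; here n = 15. So X = C_15 = 9694845.
A full binary tree with L leaves has L−1 internal nodes and is counted by C_{L−1}; L = 13 gives C_12. So Y = C_12 = 208012.
X + Y = 9694845 + 208012 = 9902857.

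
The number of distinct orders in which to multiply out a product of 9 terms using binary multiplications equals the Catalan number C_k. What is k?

8

Ways to associate a product of 9 factors correspond to binary trees on 9 leaves, so the count is C_8.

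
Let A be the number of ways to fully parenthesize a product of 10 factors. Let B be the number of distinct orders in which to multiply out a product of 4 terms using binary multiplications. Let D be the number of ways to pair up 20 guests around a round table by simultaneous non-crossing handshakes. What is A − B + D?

Parenthesizations of m factors correspond to full binary trees with m leaves, counted by C_{m−1}; m = 10 gives C_9. So A = C_9 = 4862.
Parenthesizations of m factors correspond to full binary trees with m leaves, counted by C_{m−1}; m = 4 gives C_3. So B = C_3 = 5.
Non-crossing handshake pairings of 2n people are counted by C_n; 20 people gives n = 10. So D = C_10 = 16796.
A − B + D = 4862 − 5 + 16796 = 21653.

21653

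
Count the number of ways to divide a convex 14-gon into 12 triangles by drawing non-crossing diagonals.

Triangulations of a convex m-gon are counted by C_{m−2}; with m = 14 this is C_12.
C_12 = 208012.

208012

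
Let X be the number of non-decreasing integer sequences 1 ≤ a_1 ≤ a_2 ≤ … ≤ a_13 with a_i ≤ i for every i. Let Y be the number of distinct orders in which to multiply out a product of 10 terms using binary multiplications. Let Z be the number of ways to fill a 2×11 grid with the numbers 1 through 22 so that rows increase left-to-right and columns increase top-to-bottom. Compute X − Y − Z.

Weakly increasing sequences with a_i ≤ i biject with Dyck paths of semilength 13, so there are C_13. So X = C_13 = 742900.
Ways to associate a product of 10 factors correspond to binary trees on 10 leaves, so the count is C_9. So Y = C_9 = 4862.
Standard Young tableaux of shape 2×n are counted by C_n; here n = 11. So Z = C_11 = 58786.
X − Y − Z = 742900 − 4862 − 58786 = 679252.

679252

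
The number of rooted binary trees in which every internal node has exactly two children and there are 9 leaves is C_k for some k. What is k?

Full binary trees with 9 leaves have 9−1 = 8 internal nodes, so there are C_8 of them.

8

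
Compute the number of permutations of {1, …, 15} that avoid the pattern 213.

9694845

For any fixed pattern of length 3, the pattern-avoiding permutations of [15] number C_15.
C_15 = C(30,15)/16 = 155117520/16 = 9694845.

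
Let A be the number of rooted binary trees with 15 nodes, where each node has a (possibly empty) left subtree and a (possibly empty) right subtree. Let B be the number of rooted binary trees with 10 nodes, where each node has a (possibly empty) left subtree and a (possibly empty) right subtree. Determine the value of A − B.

9678049

Binary trees (left/right distinguished) on n nodes are counted by C_n; here n = 15. So A = C_15 = 9694845.
Rooted binary trees with 10 nodes (each child slot possibly empty) number C_10. So B = C_10 = 16796.
A − B = 9694845 − 16796 = 9678049.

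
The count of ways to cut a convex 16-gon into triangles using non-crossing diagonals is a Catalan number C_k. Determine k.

The number of triangulations of a 16-gon is the Catalan number C_14 (index = sides − 2).

14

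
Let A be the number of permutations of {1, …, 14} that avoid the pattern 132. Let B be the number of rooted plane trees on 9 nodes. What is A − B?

2673010

For any fixed pattern of length 3, the pattern-avoiding permutations of [14] number C_14. So A = C_14 = 2674440.
A rooted plane tree on 9 nodes has 8 edges, and such trees are counted by C_8. So B = C_8 = 1430.
A − B = 2674440 − 1430 = 2673010.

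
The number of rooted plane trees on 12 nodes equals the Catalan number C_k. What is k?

11

Rooted ordered (plane) trees on m nodes have m−1 edges and are counted by C_{m−1}; m = 12 gives C_11.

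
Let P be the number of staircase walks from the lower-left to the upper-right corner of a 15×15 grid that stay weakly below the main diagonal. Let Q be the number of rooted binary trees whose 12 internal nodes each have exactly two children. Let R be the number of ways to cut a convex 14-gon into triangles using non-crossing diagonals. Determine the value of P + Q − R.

Sub-diagonal monotone paths from (0,0) to (15,15) biject with Dyck paths of semilength 15, giving C_15. So P = C_15 = 9694845.
The number of full binary trees on 12 internal nodes is the Catalan number C_12. So Q = C_12 = 208012.
The number of triangulations of a 14-gon is the Catalan number C_12 (index = sides − 2). So R = C_12 = 208012.
P + Q − R = 9694845 + 208012 − 208012 = 9694845.

9694845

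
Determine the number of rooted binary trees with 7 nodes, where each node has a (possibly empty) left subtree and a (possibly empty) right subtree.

Rooted binary trees with 7 nodes (each child slot possibly empty) number C_7.
C_7 = C_6 · 2(2·6+1)/(6+2) = 132 · 26/8 = 429.

429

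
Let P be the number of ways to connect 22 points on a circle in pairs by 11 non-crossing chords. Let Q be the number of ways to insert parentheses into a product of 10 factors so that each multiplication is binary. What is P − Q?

Pairing 22 circle points by 11 non-crossing chords gives C_11 matchings. So P = C_11 = 58786.
Bracketing 10 factors into binary products is counted by C_{10−1} = C_9. So Q = C_9 = 4862.
P − Q = 58786 − 4862 = 53924.

53924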